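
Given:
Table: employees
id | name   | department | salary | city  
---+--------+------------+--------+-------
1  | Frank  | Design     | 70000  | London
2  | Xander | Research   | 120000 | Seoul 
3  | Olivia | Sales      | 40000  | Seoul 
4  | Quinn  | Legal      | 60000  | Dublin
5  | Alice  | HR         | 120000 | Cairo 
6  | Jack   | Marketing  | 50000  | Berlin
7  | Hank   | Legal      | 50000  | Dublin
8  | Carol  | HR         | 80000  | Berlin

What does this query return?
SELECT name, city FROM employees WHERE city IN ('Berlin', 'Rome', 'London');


Filtering: city IN ('Berlin', 'Rome', 'London')
Matching: 3 rows

3 rows:
Frank, London
Jack, Berlin
Carol, Berlin


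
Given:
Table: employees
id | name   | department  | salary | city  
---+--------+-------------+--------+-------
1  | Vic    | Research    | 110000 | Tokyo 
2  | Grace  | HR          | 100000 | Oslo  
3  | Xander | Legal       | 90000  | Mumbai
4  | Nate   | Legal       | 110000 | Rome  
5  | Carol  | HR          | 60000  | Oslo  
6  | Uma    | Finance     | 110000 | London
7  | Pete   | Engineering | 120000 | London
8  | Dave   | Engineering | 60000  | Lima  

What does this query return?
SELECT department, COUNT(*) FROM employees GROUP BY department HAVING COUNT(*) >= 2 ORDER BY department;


Groups with count >= 2:
  Engineering: 2 -> PASS
  HR: 2 -> PASS
  Legal: 2 -> PASS
  Finance: 1 -> filtered out
  Research: 1 -> filtered out


3 groups:
Engineering, 2
HR, 2
Legal, 2


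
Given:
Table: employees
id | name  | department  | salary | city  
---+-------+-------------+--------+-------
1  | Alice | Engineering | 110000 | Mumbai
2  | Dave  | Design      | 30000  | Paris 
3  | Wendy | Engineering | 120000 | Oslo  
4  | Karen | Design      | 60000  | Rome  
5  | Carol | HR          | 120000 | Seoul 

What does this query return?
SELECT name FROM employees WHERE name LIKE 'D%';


LIKE 'D%' matches names starting with 'D'
Matching: 1

1 rows:
Dave


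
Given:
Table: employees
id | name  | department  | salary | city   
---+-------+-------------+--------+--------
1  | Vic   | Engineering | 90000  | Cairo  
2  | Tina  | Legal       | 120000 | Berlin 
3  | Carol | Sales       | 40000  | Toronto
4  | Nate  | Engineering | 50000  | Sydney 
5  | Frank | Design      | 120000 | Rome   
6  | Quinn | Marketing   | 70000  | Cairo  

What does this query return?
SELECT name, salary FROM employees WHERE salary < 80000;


Filtering: salary < 80000
Matching: 3 rows

3 rows:
Carol, 40000
Nate, 50000
Quinn, 70000


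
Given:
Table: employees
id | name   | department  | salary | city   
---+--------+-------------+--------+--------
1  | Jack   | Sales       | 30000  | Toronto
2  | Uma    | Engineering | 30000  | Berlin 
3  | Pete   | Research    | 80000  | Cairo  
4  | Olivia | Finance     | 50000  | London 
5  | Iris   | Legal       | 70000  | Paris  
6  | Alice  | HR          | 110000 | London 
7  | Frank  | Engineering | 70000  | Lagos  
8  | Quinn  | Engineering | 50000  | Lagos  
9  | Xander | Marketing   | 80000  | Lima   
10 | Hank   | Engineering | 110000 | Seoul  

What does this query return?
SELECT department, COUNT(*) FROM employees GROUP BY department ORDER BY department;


Assigning each row to its department group:
  Jack -> Sales
  Uma -> Engineering
  Pete -> Research
  Olivia -> Finance
  Iris -> Legal
  Alice -> HR
  Frank -> Engineering
  Quinn -> Engineering
  Xander -> Marketing
  Hank -> Engineering


7 groups:
Engineering, 4
Finance, 1
HR, 1
Legal, 1
Marketing, 1
Research, 1
Sales, 1


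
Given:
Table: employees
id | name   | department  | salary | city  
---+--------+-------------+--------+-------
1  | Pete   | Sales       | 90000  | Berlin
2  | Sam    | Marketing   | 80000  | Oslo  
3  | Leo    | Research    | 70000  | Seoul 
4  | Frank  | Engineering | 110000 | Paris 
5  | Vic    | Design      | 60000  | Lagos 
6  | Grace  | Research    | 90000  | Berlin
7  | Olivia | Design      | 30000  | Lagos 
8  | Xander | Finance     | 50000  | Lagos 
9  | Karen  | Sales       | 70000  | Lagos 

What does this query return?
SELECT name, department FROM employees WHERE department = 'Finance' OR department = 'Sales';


Filtering: department = 'Finance' OR 'Sales'
Matching: 3 rows

3 rows:
Pete, Sales
Xander, Finance
Karen, Sales


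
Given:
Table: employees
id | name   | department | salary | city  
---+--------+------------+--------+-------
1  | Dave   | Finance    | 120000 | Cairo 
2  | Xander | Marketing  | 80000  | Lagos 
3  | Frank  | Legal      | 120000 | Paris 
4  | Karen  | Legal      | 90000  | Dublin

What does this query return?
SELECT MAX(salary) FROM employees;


Salaries: 120000, 80000, 120000, 90000
MAX = 120000

120000


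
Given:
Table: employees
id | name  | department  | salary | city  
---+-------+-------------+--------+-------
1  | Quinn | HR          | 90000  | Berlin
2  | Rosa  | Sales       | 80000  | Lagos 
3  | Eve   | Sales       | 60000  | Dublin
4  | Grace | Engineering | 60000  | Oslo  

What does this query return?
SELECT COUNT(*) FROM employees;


COUNT(*) counts all rows

4


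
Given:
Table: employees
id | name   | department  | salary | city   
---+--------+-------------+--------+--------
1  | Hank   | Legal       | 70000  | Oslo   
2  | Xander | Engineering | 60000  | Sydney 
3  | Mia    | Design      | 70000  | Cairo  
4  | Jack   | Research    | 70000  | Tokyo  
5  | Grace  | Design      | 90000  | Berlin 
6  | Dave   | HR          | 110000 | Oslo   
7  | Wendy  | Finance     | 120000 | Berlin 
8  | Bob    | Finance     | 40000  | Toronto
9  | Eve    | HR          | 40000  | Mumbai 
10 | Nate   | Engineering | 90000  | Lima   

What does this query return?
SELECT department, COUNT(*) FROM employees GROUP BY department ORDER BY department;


Assigning each row to its department group:
  Hank -> Legal
  Xander -> Engineering
  Mia -> Design
  Jack -> Research
  Grace -> Design
  Dave -> HR
  Wendy -> Finance
  Bob -> Finance
  Eve -> HR
  Nate -> Engineering


6 groups:
Design, 2
Engineering, 2
Finance, 2
HR, 2
Legal, 1
Research, 1


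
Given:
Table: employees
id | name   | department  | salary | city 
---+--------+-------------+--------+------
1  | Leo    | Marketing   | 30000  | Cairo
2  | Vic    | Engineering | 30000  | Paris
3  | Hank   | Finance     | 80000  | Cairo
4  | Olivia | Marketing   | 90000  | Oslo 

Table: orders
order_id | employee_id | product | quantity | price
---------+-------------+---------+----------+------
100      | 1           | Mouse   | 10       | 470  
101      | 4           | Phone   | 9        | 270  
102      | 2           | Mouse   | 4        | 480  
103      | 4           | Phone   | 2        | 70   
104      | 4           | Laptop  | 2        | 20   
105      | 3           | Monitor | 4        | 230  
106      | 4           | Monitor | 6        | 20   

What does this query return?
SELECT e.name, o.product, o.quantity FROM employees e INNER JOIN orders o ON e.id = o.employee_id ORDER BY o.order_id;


Joining employees.id = orders.employee_id:
  employee Leo (id=1) -> order Mouse
  employee Olivia (id=4) -> order Phone
  employee Vic (id=2) -> order Mouse
  employee Olivia (id=4) -> order Phone
  employee Olivia (id=4) -> order Laptop
  employee Hank (id=3) -> order Monitor
  employee Olivia (id=4) -> order Monitor


7 rows:
Leo, Mouse, 10
Olivia, Phone, 9
Vic, Mouse, 4
Olivia, Phone, 2
Olivia, Laptop, 2
Hank, Monitor, 4
Olivia, Monitor, 6


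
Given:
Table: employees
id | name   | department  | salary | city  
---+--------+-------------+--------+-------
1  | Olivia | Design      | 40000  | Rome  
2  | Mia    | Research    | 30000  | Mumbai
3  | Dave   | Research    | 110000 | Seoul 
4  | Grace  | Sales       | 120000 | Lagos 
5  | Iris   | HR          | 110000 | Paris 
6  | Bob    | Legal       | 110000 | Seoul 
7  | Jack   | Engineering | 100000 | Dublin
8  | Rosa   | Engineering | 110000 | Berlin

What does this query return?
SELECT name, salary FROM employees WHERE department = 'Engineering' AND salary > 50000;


Filtering: department = 'Engineering' AND salary > 50000
Matching: 2 rows

2 rows:
Jack, 100000
Rosa, 110000


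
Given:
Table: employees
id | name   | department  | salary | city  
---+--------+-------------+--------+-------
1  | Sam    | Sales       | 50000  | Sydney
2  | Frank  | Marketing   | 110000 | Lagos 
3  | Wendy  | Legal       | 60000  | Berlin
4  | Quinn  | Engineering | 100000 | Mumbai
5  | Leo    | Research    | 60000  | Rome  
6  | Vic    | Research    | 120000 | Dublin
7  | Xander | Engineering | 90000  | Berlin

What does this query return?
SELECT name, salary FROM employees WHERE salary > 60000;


Filtering: salary > 60000
Matching: 4 rows

4 rows:
Frank, 110000
Quinn, 100000
Vic, 120000
Xander, 90000


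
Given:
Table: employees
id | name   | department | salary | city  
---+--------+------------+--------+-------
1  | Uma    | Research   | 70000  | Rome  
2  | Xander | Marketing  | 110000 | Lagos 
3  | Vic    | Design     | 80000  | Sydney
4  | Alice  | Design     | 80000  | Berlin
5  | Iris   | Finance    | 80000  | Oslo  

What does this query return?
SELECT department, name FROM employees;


Projecting columns: department, name

5 rows:
Research, Uma
Marketing, Xander
Design, Vic
Design, Alice
Finance, Iris


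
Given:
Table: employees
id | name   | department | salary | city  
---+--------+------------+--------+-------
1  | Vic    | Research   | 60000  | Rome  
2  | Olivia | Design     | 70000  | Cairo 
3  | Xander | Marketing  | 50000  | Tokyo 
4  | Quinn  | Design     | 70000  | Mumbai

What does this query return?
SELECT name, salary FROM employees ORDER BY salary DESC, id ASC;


Sorting by salary DESC, then id ASC for ties

4 rows:
Olivia, 70000
Quinn, 70000
Vic, 60000
Xander, 50000


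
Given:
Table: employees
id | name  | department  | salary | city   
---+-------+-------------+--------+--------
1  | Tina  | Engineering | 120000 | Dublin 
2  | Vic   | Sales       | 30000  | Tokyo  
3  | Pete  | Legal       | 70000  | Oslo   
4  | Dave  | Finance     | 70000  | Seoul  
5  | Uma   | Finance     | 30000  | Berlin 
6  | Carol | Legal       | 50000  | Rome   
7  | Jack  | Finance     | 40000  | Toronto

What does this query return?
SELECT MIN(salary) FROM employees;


Salaries: 120000, 30000, 70000, 70000, 30000, 50000, 40000
MIN = 30000

30000


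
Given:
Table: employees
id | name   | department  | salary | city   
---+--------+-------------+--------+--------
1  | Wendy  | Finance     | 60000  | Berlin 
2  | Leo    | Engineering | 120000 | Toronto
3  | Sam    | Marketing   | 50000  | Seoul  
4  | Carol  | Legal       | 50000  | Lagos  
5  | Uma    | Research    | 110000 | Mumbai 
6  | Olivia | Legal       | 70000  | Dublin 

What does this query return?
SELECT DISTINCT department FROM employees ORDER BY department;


All 'department' values (row order): Finance, Engineering, Marketing, Legal, Research, Legal
Removing duplicates leaves 5 unique value(s).

5 values:
Engineering
Finance
Legal
Marketing
Research


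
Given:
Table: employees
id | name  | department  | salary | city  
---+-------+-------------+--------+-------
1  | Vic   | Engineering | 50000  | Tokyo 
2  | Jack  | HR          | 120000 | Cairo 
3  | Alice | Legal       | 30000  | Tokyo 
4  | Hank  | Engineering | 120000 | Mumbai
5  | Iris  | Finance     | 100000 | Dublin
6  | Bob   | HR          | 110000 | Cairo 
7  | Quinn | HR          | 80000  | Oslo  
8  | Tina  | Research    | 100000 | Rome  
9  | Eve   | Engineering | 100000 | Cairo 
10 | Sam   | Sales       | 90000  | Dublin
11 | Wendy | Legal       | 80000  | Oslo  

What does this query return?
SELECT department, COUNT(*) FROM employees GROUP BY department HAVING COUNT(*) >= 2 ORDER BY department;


Groups with count >= 2:
  Engineering: 3 -> PASS
  HR: 3 -> PASS
  Legal: 2 -> PASS
  Finance: 1 -> filtered out
  Research: 1 -> filtered out
  Sales: 1 -> filtered out


3 groups:
Engineering, 3
HR, 3
Legal, 2


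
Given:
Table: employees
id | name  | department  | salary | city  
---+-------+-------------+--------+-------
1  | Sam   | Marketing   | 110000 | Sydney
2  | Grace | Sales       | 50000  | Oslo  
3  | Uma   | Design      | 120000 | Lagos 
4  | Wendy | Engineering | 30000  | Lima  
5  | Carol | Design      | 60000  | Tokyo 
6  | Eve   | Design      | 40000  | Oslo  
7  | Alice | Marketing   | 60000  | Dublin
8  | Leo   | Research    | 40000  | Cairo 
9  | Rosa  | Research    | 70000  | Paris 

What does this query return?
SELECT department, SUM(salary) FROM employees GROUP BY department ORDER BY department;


Summing salary within each department:
  Design: 120000 + 60000 + 40000 = 220000
  Engineering: 30000 = 30000
  Marketing: 110000 + 60000 = 170000
  Research: 40000 + 70000 = 110000
  Sales: 50000 = 50000


5 groups:
Design, 220000
Engineering, 30000
Marketing, 170000
Research, 110000
Sales, 50000


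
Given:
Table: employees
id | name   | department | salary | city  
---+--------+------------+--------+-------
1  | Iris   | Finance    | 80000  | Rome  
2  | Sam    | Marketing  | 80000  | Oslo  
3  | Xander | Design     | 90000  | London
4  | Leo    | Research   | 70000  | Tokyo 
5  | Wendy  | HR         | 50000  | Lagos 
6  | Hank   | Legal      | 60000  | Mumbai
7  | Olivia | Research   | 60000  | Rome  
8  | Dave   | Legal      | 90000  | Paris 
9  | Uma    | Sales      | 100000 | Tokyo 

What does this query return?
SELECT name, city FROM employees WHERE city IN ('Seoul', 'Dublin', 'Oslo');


Filtering: city IN ('Seoul', 'Dublin', 'Oslo')
Matching: 1 rows

1 rows:
Sam, Oslo


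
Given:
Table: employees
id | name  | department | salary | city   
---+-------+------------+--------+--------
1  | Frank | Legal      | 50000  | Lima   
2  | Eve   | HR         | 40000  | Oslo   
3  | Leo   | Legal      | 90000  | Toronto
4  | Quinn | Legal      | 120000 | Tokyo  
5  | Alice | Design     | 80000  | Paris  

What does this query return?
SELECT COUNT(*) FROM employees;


COUNT(*) counts all rows

5


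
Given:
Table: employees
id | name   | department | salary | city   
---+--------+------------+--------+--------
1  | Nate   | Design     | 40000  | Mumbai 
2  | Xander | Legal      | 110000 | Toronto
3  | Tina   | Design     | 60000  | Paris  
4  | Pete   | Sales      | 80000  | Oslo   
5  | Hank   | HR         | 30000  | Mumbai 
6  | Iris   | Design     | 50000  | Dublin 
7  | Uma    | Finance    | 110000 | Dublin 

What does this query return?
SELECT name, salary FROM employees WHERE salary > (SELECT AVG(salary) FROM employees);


Subquery: AVG(salary) = 68571.43
Filtering: salary > 68571.43
  Xander (110000) -> MATCH
  Pete (80000) -> MATCH
  Uma (110000) -> MATCH


3 rows:
Xander, 110000
Pete, 80000
Uma, 110000


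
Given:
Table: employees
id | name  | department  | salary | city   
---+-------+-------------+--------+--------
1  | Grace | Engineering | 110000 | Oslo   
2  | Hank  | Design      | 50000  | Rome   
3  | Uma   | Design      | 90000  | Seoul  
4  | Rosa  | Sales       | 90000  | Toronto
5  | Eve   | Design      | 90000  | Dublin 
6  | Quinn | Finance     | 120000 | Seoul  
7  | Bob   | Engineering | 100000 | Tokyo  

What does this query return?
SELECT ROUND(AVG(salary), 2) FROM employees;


SUM(salary) = 650000
COUNT = 7
ROUND(AVG, 2) = ROUND(650000 / 7, 2) = 92857.14

92857.14


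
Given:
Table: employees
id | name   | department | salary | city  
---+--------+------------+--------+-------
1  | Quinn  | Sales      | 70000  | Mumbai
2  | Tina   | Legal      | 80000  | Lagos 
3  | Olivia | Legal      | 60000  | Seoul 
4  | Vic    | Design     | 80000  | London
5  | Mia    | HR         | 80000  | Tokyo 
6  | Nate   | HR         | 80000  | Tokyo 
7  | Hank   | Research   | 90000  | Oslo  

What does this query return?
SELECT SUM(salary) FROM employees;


SUM(salary) = 70000 + 80000 + 60000 + 80000 + 80000 + 80000 + 90000 = 540000

540000


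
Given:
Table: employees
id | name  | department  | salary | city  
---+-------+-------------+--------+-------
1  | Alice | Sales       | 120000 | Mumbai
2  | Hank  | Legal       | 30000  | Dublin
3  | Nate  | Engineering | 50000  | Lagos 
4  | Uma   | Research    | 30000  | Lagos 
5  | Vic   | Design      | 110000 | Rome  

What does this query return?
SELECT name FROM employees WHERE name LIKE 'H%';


LIKE 'H%' matches names starting with 'H'
Matching: 1

1 rows:
Hank


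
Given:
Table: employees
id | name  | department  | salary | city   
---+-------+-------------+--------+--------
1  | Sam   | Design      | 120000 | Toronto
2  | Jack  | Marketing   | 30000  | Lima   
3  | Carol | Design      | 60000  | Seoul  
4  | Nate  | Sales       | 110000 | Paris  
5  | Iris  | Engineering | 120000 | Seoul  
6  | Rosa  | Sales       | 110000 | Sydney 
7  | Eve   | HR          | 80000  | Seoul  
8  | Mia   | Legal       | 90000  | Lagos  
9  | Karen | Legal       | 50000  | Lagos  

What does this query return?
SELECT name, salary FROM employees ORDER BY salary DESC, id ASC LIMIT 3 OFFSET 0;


Sort by salary DESC (id ASC tiebreak), then skip 0 and take 3
Rows 1 through 3

3 rows:
Sam, 120000
Iris, 120000
Nate, 110000


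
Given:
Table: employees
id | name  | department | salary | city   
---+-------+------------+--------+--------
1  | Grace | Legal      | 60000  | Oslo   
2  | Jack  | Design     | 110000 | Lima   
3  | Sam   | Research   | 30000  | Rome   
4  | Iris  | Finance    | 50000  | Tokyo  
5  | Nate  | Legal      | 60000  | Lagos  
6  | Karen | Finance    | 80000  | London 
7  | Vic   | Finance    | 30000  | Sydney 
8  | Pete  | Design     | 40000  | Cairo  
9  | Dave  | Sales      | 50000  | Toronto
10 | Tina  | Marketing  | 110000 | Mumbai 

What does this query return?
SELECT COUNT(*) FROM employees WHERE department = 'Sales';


Counting rows where department = 'Sales'
  Dave -> MATCH


1


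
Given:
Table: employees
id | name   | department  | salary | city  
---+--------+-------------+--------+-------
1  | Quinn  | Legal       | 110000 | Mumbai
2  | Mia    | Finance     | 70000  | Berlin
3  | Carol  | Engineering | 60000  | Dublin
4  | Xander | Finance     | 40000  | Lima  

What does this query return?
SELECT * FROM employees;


SELECT * returns all 4 rows with all columns

4 rows:
1, Quinn, Legal, 110000, Mumbai
2, Mia, Finance, 70000, Berlin
3, Carol, Engineering, 60000, Dublin
4, Xander, Finance, 40000, Lima


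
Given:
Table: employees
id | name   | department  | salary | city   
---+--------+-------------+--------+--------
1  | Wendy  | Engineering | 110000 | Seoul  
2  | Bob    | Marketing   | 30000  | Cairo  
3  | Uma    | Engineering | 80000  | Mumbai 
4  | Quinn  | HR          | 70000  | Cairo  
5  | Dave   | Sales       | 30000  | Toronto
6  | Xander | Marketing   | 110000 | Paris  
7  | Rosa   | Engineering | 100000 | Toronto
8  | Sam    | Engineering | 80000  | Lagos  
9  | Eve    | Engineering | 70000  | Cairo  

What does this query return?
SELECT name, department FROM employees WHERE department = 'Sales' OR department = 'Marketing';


Filtering: department = 'Sales' OR 'Marketing'
Matching: 3 rows

3 rows:
Bob, Marketing
Dave, Sales
Xander, Marketing


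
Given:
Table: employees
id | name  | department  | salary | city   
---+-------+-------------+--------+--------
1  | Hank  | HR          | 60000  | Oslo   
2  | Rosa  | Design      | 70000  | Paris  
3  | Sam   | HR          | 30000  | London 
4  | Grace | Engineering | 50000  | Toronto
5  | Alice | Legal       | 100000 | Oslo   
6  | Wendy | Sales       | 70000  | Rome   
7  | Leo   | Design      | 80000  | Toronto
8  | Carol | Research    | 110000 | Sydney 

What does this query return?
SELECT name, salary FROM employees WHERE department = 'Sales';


Filtering: department = 'Sales'
Matching rows: 1

1 rows:
Wendy, 70000


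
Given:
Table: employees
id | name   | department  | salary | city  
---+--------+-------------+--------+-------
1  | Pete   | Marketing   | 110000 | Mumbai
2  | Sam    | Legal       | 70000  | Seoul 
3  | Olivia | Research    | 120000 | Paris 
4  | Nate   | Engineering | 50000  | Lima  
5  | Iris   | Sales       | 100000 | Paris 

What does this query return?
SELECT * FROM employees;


SELECT * returns all 5 rows with all columns

5 rows:
1, Pete, Marketing, 110000, Mumbai
2, Sam, Legal, 70000, Seoul
3, Olivia, Research, 120000, Paris
4, Nate, Engineering, 50000, Lima
5, Iris, Sales, 100000, Paris


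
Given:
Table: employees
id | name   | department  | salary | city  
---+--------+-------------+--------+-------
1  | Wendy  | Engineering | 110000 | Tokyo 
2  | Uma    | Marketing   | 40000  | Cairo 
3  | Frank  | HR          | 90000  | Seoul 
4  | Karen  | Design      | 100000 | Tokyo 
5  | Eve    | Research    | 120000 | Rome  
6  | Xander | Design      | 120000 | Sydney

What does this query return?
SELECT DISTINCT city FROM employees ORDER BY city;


All 'city' values (row order): Tokyo, Cairo, Seoul, Tokyo, Rome, Sydney
Removing duplicates leaves 5 unique value(s).

5 values:
Cairo
Rome
Seoul
Sydney
Tokyo


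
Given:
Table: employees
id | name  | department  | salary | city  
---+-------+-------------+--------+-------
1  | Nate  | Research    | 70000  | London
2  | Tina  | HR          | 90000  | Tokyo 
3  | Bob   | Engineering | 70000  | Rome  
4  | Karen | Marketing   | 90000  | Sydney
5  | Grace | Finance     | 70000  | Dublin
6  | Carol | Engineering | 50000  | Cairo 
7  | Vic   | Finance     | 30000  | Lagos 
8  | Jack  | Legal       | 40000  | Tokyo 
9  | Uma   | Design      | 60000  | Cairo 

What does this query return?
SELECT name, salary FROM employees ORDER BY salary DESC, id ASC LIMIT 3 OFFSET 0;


Sort by salary DESC (id ASC tiebreak), then skip 0 and take 3
Rows 1 through 3

3 rows:
Tina, 90000
Karen, 90000
Nate, 70000


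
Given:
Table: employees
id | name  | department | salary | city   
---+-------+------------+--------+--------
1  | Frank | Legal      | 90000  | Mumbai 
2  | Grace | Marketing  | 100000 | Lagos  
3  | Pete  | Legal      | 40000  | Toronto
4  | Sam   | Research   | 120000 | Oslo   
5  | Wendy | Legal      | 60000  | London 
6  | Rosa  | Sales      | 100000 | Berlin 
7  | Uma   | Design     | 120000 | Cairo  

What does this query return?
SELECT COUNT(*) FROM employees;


COUNT(*) counts all rows

7


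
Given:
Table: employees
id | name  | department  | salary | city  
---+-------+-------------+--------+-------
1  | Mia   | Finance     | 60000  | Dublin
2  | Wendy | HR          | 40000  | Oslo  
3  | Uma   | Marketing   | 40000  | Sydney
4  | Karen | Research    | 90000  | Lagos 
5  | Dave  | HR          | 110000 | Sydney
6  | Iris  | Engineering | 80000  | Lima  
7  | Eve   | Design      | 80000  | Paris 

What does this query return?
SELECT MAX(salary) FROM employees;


Salaries: 60000, 40000, 40000, 90000, 110000, 80000, 80000
MAX = 110000

110000


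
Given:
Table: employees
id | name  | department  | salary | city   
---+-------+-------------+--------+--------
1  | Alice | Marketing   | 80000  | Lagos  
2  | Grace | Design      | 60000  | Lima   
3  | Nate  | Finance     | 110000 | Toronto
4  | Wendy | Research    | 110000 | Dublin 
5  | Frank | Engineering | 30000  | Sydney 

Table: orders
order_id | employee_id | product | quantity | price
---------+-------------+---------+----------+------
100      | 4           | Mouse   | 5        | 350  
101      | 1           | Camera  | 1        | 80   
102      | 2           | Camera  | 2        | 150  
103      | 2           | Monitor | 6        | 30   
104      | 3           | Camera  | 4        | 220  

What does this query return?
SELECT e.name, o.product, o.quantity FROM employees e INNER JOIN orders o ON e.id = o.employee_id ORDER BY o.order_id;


Joining employees.id = orders.employee_id:
  employee Wendy (id=4) -> order Mouse
  employee Alice (id=1) -> order Camera
  employee Grace (id=2) -> order Camera
  employee Grace (id=2) -> order Monitor
  employee Nate (id=3) -> order Camera


5 rows:
Wendy, Mouse, 5
Alice, Camera, 1
Grace, Camera, 2
Grace, Monitor, 6
Nate, Camera, 4


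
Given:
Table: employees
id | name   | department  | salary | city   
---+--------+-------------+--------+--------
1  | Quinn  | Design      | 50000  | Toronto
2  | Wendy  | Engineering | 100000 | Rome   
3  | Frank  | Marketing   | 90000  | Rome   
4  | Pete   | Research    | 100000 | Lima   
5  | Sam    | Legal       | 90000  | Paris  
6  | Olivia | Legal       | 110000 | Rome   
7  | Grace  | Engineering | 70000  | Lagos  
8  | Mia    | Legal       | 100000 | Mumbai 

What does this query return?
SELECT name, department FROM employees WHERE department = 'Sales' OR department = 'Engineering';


Filtering: department = 'Sales' OR 'Engineering'
Matching: 2 rows

2 rows:
Wendy, Engineering
Grace, Engineering


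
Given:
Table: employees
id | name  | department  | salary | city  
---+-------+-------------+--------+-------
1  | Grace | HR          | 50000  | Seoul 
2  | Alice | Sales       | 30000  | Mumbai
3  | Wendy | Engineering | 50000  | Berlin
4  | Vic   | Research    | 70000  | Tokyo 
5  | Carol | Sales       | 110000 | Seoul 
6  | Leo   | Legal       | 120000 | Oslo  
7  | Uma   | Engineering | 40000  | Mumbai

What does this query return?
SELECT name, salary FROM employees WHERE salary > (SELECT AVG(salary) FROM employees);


Subquery: AVG(salary) = 67142.86
Filtering: salary > 67142.86
  Vic (70000) -> MATCH
  Carol (110000) -> MATCH
  Leo (120000) -> MATCH


3 rows:
Vic, 70000
Carol, 110000
Leo, 120000


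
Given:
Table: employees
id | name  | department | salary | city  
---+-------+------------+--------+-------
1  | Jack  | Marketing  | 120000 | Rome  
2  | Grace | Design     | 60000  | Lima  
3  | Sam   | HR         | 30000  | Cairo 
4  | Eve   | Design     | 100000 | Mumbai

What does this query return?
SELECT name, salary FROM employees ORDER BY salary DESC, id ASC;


Sorting by salary DESC, then id ASC for ties

4 rows:
Jack, 120000
Eve, 100000
Grace, 60000
Sam, 30000


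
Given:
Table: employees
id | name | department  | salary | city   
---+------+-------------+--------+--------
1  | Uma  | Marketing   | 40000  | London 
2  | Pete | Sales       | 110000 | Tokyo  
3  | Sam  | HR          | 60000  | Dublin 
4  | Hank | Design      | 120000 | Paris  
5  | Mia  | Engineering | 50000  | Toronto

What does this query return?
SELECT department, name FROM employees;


Projecting columns: department, name

5 rows:
Marketing, Uma
Sales, Pete
HR, Sam
Design, Hank
Engineering, Mia


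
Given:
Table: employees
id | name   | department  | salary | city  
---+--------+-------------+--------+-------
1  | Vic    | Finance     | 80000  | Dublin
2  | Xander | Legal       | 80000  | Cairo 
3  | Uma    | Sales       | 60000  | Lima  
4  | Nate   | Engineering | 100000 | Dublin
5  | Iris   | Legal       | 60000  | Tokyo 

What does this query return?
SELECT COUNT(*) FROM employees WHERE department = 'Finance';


Counting rows where department = 'Finance'
  Vic -> MATCH


1


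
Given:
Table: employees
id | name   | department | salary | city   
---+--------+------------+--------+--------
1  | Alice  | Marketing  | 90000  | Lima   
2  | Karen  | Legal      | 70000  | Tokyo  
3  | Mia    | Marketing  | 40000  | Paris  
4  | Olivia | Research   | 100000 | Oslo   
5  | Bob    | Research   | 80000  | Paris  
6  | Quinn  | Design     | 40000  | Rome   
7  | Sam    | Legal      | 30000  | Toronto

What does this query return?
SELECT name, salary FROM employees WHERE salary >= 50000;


Filtering: salary >= 50000
Matching: 4 rows

4 rows:
Alice, 90000
Karen, 70000
Olivia, 100000
Bob, 80000


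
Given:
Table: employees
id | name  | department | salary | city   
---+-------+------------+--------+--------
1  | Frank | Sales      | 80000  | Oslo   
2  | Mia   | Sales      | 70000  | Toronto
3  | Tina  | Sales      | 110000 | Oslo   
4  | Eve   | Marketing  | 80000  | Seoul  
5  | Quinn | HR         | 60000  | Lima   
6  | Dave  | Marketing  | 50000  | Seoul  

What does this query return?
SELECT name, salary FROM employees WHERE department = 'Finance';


Filtering: department = 'Finance'
Matching rows: 0

Empty result set (0 rows)


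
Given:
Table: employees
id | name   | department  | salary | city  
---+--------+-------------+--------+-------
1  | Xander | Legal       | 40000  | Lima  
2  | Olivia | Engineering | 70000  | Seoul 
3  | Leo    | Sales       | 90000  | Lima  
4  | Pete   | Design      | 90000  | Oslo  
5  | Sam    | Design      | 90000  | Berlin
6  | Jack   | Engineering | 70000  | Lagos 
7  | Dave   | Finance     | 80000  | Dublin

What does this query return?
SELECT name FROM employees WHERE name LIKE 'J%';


LIKE 'J%' matches names starting with 'J'
Matching: 1

1 rows:
Jack


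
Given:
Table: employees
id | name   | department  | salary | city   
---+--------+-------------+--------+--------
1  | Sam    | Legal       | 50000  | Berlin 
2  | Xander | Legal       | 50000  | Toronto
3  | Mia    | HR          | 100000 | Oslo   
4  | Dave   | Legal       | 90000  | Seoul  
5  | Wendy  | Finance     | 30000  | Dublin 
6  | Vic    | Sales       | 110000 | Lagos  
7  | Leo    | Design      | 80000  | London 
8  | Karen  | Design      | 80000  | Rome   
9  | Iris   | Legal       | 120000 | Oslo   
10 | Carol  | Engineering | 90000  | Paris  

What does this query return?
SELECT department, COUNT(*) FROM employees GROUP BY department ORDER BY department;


Assigning each row to its department group:
  Sam -> Legal
  Xander -> Legal
  Mia -> HR
  Dave -> Legal
  Wendy -> Finance
  Vic -> Sales
  Leo -> Design
  Karen -> Design
  Iris -> Legal
  Carol -> Engineering


6 groups:
Design, 2
Engineering, 1
Finance, 1
HR, 1
Legal, 4
Sales, 1


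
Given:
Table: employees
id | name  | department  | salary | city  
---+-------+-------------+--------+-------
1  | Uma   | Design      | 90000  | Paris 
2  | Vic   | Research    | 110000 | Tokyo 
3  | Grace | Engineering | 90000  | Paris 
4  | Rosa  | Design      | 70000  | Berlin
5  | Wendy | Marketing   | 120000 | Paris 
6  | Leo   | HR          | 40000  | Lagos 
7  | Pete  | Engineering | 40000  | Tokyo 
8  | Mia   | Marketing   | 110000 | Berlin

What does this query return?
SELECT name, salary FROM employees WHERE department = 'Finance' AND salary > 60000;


Filtering: department = 'Finance' AND salary > 60000
Matching: 0 rows

Empty result set (0 rows)


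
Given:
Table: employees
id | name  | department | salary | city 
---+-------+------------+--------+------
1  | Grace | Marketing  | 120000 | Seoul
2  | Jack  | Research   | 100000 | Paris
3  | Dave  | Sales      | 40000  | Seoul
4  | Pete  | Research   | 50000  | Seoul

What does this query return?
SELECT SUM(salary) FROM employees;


SUM(salary) = 120000 + 100000 + 40000 + 50000 = 310000

310000


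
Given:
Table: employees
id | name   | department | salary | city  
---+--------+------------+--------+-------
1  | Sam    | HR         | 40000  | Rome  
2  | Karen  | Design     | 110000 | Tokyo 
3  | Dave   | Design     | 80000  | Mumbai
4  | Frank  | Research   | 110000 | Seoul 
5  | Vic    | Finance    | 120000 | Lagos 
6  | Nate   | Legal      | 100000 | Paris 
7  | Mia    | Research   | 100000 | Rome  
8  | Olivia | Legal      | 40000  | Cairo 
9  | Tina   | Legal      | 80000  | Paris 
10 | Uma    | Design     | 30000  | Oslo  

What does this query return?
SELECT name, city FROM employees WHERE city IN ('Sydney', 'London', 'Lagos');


Filtering: city IN ('Sydney', 'London', 'Lagos')
Matching: 1 rows

1 rows:
Vic, Lagos


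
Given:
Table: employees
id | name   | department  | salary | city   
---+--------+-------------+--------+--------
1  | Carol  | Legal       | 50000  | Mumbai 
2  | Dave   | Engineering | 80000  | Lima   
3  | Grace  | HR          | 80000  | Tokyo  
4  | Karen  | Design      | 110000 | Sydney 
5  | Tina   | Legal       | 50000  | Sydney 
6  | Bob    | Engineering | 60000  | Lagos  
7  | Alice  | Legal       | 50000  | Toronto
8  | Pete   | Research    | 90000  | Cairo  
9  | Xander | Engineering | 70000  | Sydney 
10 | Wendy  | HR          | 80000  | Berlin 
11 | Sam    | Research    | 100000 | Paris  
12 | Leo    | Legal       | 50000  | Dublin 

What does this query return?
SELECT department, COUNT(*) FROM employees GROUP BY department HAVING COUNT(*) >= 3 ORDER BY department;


Groups with count >= 3:
  Engineering: 3 -> PASS
  Legal: 4 -> PASS
  Design: 1 -> filtered out
  HR: 2 -> filtered out
  Research: 2 -> filtered out


2 groups:
Engineering, 3
Legal, 4


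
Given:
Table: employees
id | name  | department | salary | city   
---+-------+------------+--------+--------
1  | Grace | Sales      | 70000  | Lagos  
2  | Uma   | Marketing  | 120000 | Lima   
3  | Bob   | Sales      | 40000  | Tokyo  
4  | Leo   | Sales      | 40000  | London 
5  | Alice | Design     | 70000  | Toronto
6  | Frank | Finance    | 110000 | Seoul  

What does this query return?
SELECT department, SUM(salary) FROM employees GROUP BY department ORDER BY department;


Summing salary within each department:
  Design: 70000 = 70000
  Finance: 110000 = 110000
  Marketing: 120000 = 120000
  Sales: 70000 + 40000 + 40000 = 150000


4 groups:
Design, 70000
Finance, 110000
Marketing, 120000
Sales, 150000


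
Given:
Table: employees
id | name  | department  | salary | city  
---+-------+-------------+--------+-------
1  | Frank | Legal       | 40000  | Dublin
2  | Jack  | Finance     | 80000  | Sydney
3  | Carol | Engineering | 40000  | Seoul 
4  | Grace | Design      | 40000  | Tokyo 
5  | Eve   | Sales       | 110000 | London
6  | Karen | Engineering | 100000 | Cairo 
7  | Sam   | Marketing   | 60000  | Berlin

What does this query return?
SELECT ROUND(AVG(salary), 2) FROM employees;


SUM(salary) = 470000
COUNT = 7
ROUND(AVG, 2) = ROUND(470000 / 7, 2) = 67142.86

67142.86


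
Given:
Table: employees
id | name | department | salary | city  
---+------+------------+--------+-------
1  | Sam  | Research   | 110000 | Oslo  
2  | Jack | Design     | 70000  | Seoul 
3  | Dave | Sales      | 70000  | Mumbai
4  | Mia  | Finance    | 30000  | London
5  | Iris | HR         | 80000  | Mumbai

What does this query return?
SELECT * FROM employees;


SELECT * returns all 5 rows with all columns

5 rows:
1, Sam, Research, 110000, Oslo
2, Jack, Design, 70000, Seoul
3, Dave, Sales, 70000, Mumbai
4, Mia, Finance, 30000, London
5, Iris, HR, 80000, Mumbai


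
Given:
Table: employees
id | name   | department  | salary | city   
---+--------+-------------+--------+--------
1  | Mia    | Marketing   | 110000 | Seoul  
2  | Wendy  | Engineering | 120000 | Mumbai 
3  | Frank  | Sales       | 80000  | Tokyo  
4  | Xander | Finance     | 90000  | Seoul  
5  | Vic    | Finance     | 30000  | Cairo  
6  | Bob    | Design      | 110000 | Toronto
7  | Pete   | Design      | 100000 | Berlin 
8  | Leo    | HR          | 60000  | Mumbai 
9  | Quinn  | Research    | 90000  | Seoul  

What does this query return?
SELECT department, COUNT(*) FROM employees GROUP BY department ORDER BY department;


Assigning each row to its department group:
  Mia -> Marketing
  Wendy -> Engineering
  Frank -> Sales
  Xander -> Finance
  Vic -> Finance
  Bob -> Design
  Pete -> Design
  Leo -> HR
  Quinn -> Research


7 groups:
Design, 2
Engineering, 1
Finance, 2
HR, 1
Marketing, 1
Research, 1
Sales, 1


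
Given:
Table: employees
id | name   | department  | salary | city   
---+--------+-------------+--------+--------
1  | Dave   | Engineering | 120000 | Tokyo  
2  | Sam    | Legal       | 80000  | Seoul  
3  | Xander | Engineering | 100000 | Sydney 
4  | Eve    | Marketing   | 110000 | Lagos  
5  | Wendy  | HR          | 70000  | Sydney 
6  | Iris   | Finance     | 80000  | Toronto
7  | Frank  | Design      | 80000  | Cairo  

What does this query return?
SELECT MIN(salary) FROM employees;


Salaries: 120000, 80000, 100000, 110000, 70000, 80000, 80000
MIN = 70000

70000


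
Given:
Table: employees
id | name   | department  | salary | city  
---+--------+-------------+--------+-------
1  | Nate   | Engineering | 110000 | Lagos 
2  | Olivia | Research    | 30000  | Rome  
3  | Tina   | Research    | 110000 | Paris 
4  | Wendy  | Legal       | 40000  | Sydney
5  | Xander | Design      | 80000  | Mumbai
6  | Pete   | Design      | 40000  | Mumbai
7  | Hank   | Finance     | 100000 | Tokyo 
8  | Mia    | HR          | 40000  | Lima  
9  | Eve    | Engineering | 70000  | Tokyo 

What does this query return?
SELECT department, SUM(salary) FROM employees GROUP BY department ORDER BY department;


Summing salary within each department:
  Design: 80000 + 40000 = 120000
  Engineering: 110000 + 70000 = 180000
  Finance: 100000 = 100000
  HR: 40000 = 40000
  Legal: 40000 = 40000
  Research: 30000 + 110000 = 140000


6 groups:
Design, 120000
Engineering, 180000
Finance, 100000
HR, 40000
Legal, 40000
Research, 140000


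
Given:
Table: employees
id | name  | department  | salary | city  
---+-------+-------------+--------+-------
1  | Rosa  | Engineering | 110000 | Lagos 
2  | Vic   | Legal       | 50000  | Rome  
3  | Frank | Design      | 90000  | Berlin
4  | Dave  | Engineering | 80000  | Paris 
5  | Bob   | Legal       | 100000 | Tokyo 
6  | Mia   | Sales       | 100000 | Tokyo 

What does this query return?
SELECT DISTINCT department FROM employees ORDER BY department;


All 'department' values (row order): Engineering, Legal, Design, Engineering, Legal, Sales
Removing duplicates leaves 4 unique value(s).

4 values:
Design
Engineering
Legal
Sales


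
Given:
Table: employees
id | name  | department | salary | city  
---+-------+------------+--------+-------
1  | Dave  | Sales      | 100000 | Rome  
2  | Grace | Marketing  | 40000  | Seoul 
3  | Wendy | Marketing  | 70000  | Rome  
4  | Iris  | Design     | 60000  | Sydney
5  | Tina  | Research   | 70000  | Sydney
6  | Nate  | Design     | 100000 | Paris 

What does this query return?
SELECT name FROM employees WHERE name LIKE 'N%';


LIKE 'N%' matches names starting with 'N'
Matching: 1

1 rows:
Nate


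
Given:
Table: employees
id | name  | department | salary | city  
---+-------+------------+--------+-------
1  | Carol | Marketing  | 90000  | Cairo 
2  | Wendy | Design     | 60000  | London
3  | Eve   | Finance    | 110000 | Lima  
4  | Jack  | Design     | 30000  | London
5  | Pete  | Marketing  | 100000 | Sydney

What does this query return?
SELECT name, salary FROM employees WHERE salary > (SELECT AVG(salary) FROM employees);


Subquery: AVG(salary) = 78000.0
Filtering: salary > 78000.0
  Carol (90000) -> MATCH
  Eve (110000) -> MATCH
  Pete (100000) -> MATCH


3 rows:
Carol, 90000
Eve, 110000
Pete, 100000


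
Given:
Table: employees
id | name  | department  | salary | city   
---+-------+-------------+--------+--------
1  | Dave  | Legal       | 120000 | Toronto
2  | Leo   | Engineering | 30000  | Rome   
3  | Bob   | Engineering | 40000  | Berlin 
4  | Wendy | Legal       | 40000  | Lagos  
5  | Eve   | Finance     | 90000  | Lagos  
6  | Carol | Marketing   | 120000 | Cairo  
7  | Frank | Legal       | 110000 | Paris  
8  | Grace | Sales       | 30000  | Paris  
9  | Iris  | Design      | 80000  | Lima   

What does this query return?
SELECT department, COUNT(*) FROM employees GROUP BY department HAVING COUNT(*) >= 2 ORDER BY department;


Groups with count >= 2:
  Engineering: 2 -> PASS
  Legal: 3 -> PASS
  Design: 1 -> filtered out
  Finance: 1 -> filtered out
  Marketing: 1 -> filtered out
  Sales: 1 -> filtered out


2 groups:
Engineering, 2
Legal, 3


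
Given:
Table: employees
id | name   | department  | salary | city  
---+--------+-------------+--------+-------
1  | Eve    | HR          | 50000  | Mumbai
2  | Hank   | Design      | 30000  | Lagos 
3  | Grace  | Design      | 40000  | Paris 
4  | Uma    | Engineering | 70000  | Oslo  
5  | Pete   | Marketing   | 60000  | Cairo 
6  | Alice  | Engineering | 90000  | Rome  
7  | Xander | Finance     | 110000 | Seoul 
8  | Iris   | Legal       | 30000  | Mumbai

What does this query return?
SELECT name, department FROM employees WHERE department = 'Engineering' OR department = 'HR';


Filtering: department = 'Engineering' OR 'HR'
Matching: 3 rows

3 rows:
Eve, HR
Uma, Engineering
Alice, Engineering


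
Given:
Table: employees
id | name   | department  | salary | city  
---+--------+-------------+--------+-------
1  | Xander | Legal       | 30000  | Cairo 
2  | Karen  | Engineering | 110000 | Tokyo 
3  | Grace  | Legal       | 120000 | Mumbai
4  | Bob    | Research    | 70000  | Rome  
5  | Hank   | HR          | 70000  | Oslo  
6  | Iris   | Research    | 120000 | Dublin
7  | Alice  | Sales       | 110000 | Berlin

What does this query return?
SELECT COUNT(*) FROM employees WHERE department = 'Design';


Counting rows where department = 'Design'


0
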